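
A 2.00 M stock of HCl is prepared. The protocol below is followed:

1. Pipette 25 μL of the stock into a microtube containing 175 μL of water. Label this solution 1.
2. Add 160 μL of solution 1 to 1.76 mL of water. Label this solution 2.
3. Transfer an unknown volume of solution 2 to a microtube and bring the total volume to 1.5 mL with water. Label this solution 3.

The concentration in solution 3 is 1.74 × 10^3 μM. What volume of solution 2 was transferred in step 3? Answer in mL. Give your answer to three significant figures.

Step 1: 25 μL + 175 μL = 200 μL total → factor 200/25 = 8
Step 2: 160 μL + 1.76 mL = 1920 μL total → factor 1920/160 = 12
Step 3: v brought to 1.5 mL → factor = 1.5 mL/v
Product of known-step factors = 96
Overall factor = 2.00 M / (1.74 × 10^3 μM) = 1149.4
Step-3 factor = 1149.4 / 96 = 11.973
v = 1.5 mL / 11.973 = 0.125 mL

0.125 mL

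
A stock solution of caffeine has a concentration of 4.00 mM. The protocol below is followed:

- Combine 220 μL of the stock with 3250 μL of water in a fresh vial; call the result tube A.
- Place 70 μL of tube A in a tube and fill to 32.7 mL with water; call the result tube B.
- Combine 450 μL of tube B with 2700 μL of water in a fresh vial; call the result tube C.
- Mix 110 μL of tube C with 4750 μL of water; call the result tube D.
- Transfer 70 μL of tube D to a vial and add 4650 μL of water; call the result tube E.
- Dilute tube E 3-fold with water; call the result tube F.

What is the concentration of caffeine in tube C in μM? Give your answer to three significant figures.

0.0776 μM

Step 1: 220 μL + 3250 μL = 3470 μL total → factor 3470/220 = 15.773
Step 2: 70 μL brought to 32.7 mL → factor 32700/70 = 467.14
Step 3: 450 μL + 2700 μL = 3150 μL total → factor 3150/450 = 7
Dilution factor through tube C = 15.773 × 467.14 × 7 = 51577
[tube C] = 4.00 mM / 51577 = 7.755 × 10^-5 mM = 0.0776 μM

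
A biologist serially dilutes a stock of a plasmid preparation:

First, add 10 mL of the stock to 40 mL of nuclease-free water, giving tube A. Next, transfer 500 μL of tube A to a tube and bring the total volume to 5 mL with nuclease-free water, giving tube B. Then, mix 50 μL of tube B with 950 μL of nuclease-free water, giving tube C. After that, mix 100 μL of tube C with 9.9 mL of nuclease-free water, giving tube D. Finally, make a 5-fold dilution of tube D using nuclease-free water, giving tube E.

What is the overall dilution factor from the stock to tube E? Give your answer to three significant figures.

Step 1: 10 mL + 40 mL = 50 mL total → factor 50/10 = 5
Step 2: 500 μL brought to 5 mL → factor 5000/500 = 10
Step 3: 50 μL + 950 μL = 1000 μL total → factor 1000/50 = 20
Step 4: 100 μL + 9.9 mL = 10000 μL total → factor 10000/100 = 100
Step 5: 5-fold → factor 5
Overall dilution factor = 5 × 10 × 20 × 100 × 5 = 5 × 10^5

5.00 × 10^5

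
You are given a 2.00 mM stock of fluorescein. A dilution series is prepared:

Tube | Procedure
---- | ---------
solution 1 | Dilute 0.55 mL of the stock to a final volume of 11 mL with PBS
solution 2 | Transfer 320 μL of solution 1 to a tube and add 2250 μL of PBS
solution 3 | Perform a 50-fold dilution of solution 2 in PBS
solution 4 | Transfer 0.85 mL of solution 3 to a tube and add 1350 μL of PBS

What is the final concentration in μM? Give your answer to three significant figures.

0.0962 μM

Step 1: 0.55 mL brought to 11 mL → factor 11/0.55 = 20
Step 2: 320 μL + 2250 μL = 2570 μL total → factor 2570/320 = 8.0312
Step 3: 50-fold → factor 50
Step 4: 0.85 mL + 1350 μL = 2.2 mL total → factor 2.2/0.85 = 2.5882
Overall dilution factor = 20 × 8.0312 × 50 × 2.5882 = 20787
Final = 2.00 mM / 20787 = 9.622 × 10^-5 mM = 0.0962 μM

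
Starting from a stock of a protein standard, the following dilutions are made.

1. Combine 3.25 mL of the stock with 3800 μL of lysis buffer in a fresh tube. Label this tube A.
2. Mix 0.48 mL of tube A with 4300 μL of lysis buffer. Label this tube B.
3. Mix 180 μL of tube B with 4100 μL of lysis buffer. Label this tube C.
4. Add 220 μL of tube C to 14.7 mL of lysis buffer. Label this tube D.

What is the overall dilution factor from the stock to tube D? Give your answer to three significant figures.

Step 1: 3.25 mL + 3800 μL = 7.05 mL total → factor 7.05/3.25 = 2.1692
Step 2: 0.48 mL + 4300 μL = 4.78 mL total → factor 4.78/0.48 = 9.9583
Step 3: 180 μL + 4100 μL = 4280 μL total → factor 4280/180 = 23.778
Step 4: 220 μL + 14.7 mL = 14920 μL total → factor 14920/220 = 67.818
Overall dilution factor = 2.1692 × 9.9583 × 23.778 × 67.818 = 34835

3.48 × 10^4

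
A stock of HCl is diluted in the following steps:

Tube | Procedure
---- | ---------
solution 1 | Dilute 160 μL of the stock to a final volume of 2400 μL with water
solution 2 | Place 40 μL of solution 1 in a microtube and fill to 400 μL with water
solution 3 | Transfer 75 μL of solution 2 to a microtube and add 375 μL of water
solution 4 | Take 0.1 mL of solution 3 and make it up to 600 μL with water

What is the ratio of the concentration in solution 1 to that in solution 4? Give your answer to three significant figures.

360

Step 1: 160 μL brought to 2400 μL → factor 2400/160 = 15
Step 2: 40 μL brought to 400 μL → factor 400/40 = 10
Step 3: 75 μL + 375 μL = 450 μL total → factor 450/75 = 6
Step 4: 0.1 mL brought to 600 μL → factor 0.6/0.1 = 6
Dilution factor to solution 1 = 15; to solution 4 = 5400
[solution 1]/[solution 4] = (factor to solution 4)/(factor to solution 1) = 5400/15 = 360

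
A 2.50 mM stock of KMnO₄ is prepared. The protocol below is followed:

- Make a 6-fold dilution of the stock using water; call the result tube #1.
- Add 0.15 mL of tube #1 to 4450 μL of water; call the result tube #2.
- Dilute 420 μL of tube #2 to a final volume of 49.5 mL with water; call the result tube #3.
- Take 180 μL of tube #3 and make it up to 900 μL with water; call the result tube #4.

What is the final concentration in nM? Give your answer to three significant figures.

Step 1: 6-fold → factor 6
Step 2: 0.15 mL + 4450 μL = 4.6 mL total → factor 4.6/0.15 = 30.667
Step 3: 420 μL brought to 49.5 mL → factor 49500/420 = 117.86
Step 4: 180 μL brought to 900 μL → factor 900/180 = 5
Overall dilution factor = 6 × 30.667 × 117.86 × 5 = 1.0843 × 10^5
Final = 2.50 mM / 1.0843 × 10^5 = 2.306 × 10^-5 mM = 23.1 nM

23.1 nM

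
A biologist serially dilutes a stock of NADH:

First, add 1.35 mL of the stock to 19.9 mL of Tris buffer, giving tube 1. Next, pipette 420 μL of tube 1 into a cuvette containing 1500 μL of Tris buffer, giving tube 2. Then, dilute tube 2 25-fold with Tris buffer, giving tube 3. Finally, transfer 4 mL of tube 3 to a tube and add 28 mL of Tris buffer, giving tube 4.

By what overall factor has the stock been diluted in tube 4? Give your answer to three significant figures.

Step 1: 1.35 mL + 19.9 mL = 21.25 mL total → factor 21.25/1.35 = 15.741
Step 2: 420 μL + 1500 μL = 1920 μL total → factor 1920/420 = 4.5714
Step 3: 25-fold → factor 25
Step 4: 4 mL + 28 mL = 32 mL total → factor 32/4 = 8
Overall dilution factor = 15.741 × 4.5714 × 25 × 8 = 14392

1.44 × 10^4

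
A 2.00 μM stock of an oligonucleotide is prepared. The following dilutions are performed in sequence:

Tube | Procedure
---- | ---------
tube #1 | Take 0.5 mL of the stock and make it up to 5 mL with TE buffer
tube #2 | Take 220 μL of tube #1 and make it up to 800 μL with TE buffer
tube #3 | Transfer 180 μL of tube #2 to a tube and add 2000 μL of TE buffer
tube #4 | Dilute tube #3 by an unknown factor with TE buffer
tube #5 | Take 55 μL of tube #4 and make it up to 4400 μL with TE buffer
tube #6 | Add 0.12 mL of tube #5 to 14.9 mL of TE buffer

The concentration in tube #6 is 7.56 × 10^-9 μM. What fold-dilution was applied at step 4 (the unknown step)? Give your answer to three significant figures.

Step 1: 0.5 mL brought to 5 mL → factor 5/0.5 = 10
Step 2: 220 μL brought to 800 μL → factor 800/220 = 3.6364
Step 3: 180 μL + 2000 μL = 2180 μL total → factor 2180/180 = 12.111
Step 4: unknown factor x
Step 5: 55 μL brought to 4400 μL → factor 4400/55 = 80
Step 6: 0.12 mL + 14.9 mL = 15.02 mL total → factor 15.02/0.12 = 125.17
Product of known-step factors = 4.4099 × 10^6
Overall factor = 2.00 μM / (7.56 × 10^-9 μM) = 2.6455 × 10^8
x = 2.6455 × 10^8 / 4.4099 × 10^6 = 60.0

60.0-fold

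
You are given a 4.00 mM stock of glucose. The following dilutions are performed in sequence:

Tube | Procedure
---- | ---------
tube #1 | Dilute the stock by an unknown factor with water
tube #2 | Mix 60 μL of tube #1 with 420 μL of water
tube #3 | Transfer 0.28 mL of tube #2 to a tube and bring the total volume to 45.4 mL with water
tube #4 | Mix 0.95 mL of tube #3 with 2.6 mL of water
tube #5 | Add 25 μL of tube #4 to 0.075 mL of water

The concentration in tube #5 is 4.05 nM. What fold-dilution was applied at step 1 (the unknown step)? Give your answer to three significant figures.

50.9-fold

Step 1: unknown factor x
Step 2: 60 μL + 420 μL = 480 μL total → factor 480/60 = 8
Step 3: 0.28 mL brought to 45.4 mL → factor 45.4/0.28 = 162.14
Step 4: 0.95 mL + 2.6 mL = 3.55 mL total → factor 3.55/0.95 = 3.7368
Step 5: 25 μL + 0.075 mL = 100 μL total → factor 100/25 = 4
Product of known-step factors = 19389
Overall factor = 4.00 mM / (4.05 nM) = 9.8765 × 10^5
x = 9.8765 × 10^5 / 19389 = 50.9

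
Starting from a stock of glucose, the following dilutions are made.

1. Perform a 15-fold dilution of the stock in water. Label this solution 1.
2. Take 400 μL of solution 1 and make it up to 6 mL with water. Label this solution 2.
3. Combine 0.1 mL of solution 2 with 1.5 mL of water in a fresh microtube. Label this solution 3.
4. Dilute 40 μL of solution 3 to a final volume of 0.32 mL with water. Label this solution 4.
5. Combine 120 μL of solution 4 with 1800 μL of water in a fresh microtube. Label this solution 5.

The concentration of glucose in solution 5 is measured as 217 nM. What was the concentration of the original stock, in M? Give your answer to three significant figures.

0.100 M

Step 1: 15-fold → factor 15
Step 2: 400 μL brought to 6 mL → factor 6000/400 = 15
Step 3: 0.1 mL + 1.5 mL = 1.6 mL total → factor 1.6/0.1 = 16
Step 4: 40 μL brought to 0.32 mL → factor 320/40 = 8
Step 5: 120 μL + 1800 μL = 1920 μL total → factor 1920/120 = 16
Overall dilution factor = 15 × 15 × 16 × 8 × 16 = 4.608 × 10^5
Stock = 217 nM × 4.608 × 10^5 = 9.999 × 10^7 nM = 0.100 M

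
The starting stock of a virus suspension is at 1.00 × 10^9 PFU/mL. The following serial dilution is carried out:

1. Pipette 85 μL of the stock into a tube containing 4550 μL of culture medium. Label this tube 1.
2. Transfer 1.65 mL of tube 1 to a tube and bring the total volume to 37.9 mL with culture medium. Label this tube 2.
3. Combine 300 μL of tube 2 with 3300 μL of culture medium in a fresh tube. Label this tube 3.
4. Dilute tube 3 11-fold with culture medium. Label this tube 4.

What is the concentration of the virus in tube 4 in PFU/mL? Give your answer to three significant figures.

Step 1: 85 μL + 4550 μL = 4635 μL total → factor 4635/85 = 54.529
Step 2: 1.65 mL brought to 37.9 mL → factor 37.9/1.65 = 22.97
Step 3: 300 μL + 3300 μL = 3600 μL total → factor 3600/300 = 12
Step 4: 11-fold → factor 11
Overall dilution factor = 54.529 × 22.97 × 12 × 11 = 1.6533 × 10^5
Final = 1.00 × 10^9 PFU/mL / 1.6533 × 10^5 = 6.05 × 10^3 PFU/mL

6.05 × 10^3 PFU/mL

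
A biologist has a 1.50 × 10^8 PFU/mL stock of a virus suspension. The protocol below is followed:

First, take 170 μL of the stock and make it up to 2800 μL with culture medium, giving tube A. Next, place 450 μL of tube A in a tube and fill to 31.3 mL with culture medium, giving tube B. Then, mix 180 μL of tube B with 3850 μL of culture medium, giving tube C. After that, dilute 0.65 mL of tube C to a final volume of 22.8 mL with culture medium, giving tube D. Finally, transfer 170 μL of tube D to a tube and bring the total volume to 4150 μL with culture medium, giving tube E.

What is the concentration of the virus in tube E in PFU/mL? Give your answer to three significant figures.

6.83 PFU/mL

Step 1: 170 μL brought to 2800 μL → factor 2800/170 = 16.471
Step 2: 450 μL brought to 31.3 mL → factor 31300/450 = 69.556
Step 3: 180 μL + 3850 μL = 4030 μL total → factor 4030/180 = 22.389
Step 4: 0.65 mL brought to 22.8 mL → factor 22.8/0.65 = 35.077
Step 5: 170 μL brought to 4150 μL → factor 4150/170 = 24.412
Overall dilution factor = 16.471 × 69.556 × 22.389 × 35.077 × 24.412 = 2.1963 × 10^7
Final = 1.50 × 10^8 PFU/mL / 2.1963 × 10^7 = 6.83 PFU/mL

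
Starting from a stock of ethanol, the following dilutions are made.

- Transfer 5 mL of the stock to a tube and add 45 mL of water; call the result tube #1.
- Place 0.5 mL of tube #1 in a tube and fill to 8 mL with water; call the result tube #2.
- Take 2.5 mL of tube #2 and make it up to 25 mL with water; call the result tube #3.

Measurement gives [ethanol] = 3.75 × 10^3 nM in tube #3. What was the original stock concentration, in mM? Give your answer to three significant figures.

6.00 mM

Step 1: 5 mL + 45 mL = 50 mL total → factor 50/5 = 10
Step 2: 0.5 mL brought to 8 mL → factor 8/0.5 = 16
Step 3: 2.5 mL brought to 25 mL → factor 25/2.5 = 10
Overall dilution factor = 10 × 16 × 10 = 1600
Stock = 3.75 × 10^3 nM × 1600 = 6.000 × 10^6 nM = 6.00 mM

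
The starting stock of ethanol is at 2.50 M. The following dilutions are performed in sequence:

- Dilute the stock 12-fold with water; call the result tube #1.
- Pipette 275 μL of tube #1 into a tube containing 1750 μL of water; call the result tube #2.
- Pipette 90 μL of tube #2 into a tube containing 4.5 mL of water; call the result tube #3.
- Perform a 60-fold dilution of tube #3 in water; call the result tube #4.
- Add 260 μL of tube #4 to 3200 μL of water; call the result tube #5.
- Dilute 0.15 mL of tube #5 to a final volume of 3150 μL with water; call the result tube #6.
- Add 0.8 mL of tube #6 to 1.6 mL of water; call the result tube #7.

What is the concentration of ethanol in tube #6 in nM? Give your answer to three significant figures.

Step 1: 12-fold → factor 12
Step 2: 275 μL + 1750 μL = 2025 μL total → factor 2025/275 = 7.3636
Step 3: 90 μL + 4.5 mL = 4590 μL total → factor 4590/90 = 51
Step 4: 60-fold → factor 60
Step 5: 260 μL + 3200 μL = 3460 μL total → factor 3460/260 = 13.308
Step 6: 0.15 mL brought to 3150 μL → factor 3.15/0.15 = 21
Dilution factor through tube #6 = 12 × 7.3636 × 51 × 60 × 13.308 × 21 = 7.5564 × 10^7
[tube #6] = 2.50 M / 7.5564 × 10^7 = 3.308 × 10^-8 M = 33.1 nM

33.1 nM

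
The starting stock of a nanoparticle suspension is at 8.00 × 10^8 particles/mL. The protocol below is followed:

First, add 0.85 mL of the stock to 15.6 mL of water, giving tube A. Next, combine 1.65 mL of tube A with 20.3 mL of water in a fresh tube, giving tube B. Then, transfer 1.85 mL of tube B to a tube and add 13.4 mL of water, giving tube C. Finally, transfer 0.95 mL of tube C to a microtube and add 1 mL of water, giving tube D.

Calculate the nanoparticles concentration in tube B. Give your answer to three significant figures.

3.11 × 10^6 particles/mL

Step 1: 0.85 mL + 15.6 mL = 16.45 mL total → factor 16.45/0.85 = 19.353
Step 2: 1.65 mL + 20.3 mL = 21.95 mL total → factor 21.95/1.65 = 13.303
Dilution factor through tube B = 19.353 × 13.303 = 257.45
[tube B] = 8.00 × 10^8 particles/mL / 257.45 = 3.11 × 10^6 particles/mL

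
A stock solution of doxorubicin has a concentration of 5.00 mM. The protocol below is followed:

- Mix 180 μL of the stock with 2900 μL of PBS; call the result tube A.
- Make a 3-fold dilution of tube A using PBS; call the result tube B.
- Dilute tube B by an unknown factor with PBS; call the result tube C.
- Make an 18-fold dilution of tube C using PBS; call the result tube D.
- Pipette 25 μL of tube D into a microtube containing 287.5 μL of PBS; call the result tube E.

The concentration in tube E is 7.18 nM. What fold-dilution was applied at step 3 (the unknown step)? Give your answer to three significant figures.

Step 1: 180 μL + 2900 μL = 3080 μL total → factor 3080/180 = 17.111
Step 2: 3-fold → factor 3
Step 3: unknown factor x
Step 4: 18-fold → factor 18
Step 5: 25 μL + 287.5 μL = 312.5 μL total → factor 312.5/25 = 12.5
Product of known-step factors = 11550
Overall factor = 5.00 mM / (7.18 nM) = 6.9638 × 10^5
x = 6.9638 × 10^5 / 11550 = 60.3

60.3-fold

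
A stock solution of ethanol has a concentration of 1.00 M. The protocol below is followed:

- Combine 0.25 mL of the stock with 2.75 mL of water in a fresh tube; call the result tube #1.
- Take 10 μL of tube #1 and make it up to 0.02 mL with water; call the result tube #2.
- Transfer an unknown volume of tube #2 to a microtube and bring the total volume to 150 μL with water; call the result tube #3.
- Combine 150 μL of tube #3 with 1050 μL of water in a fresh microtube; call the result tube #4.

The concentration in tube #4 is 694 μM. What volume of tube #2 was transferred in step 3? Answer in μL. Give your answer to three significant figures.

20.0 μL

Step 1: 0.25 mL + 2.75 mL = 3 mL total → factor 3/0.25 = 12
Step 2: 10 μL brought to 0.02 mL → factor 20/10 = 2
Step 3: v brought to 150 μL → factor = 150 μL/v
Step 4: 150 μL + 1050 μL = 1200 μL total → factor 1200/150 = 8
Product of known-step factors = 192
Overall factor = 1.00 M / (694 μM) = 1440.9
Step-3 factor = 1440.9 / 192 = 7.5048
v = 150 μL / 7.5048 = 20.0 μL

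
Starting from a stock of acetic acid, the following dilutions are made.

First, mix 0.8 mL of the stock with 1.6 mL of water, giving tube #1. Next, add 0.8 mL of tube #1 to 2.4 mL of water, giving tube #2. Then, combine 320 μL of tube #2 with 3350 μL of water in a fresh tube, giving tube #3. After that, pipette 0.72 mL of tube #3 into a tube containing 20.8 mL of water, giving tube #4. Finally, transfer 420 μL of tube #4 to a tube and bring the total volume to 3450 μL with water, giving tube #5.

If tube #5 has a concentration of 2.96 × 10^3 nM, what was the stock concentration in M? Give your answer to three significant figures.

0.100 M

Step 1: 0.8 mL + 1.6 mL = 2.4 mL total → factor 2.4/0.8 = 3
Step 2: 0.8 mL + 2.4 mL = 3.2 mL total → factor 3.2/0.8 = 4
Step 3: 320 μL + 3350 μL = 3670 μL total → factor 3670/320 = 11.469
Step 4: 0.72 mL + 20.8 mL = 21.52 mL total → factor 21.52/0.72 = 29.889
Step 5: 420 μL brought to 3450 μL → factor 3450/420 = 8.2143
Overall dilution factor = 3 × 4 × 11.469 × 29.889 × 8.2143 = 33789
Stock = 2.96 × 10^3 nM × 33789 = 1.000 × 10^8 nM = 0.100 M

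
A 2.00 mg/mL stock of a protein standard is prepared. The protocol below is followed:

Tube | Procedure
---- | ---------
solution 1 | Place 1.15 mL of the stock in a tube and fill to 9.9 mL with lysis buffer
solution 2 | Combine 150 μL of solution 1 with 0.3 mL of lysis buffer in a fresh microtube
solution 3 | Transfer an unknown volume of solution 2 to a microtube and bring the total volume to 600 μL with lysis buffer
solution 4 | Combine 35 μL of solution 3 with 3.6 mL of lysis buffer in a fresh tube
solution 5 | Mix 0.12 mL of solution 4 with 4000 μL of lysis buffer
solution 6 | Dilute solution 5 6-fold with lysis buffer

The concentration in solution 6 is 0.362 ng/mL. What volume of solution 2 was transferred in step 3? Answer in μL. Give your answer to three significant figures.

Step 1: 1.15 mL brought to 9.9 mL → factor 9.9/1.15 = 8.6087
Step 2: 150 μL + 0.3 mL = 450 μL total → factor 450/150 = 3
Step 3: v brought to 600 μL → factor = 600 μL/v
Step 4: 35 μL + 3.6 mL = 3635 μL total → factor 3635/35 = 103.86
Step 5: 0.12 mL + 4000 μL = 4.12 mL total → factor 4.12/0.12 = 34.333
Step 6: 6-fold → factor 6
Product of known-step factors = 5.5254 × 10^5
Overall factor = 2.00 mg/mL / (0.362 ng/mL) = 5.5249 × 10^6
Step-3 factor = 5.5249 × 10^6 / 5.5254 × 10^5 = 9.9991
v = 600 μL / 9.9991 = 60.0 μL

60.0 μL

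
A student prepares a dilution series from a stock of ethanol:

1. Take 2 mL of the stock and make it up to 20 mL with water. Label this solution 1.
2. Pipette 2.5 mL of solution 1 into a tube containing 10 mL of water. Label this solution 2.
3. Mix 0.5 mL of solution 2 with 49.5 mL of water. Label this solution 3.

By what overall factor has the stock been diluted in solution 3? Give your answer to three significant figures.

5.00 × 10^3

Step 1: 2 mL brought to 20 mL → factor 20/2 = 10
Step 2: 2.5 mL + 10 mL = 12.5 mL total → factor 12.5/2.5 = 5
Step 3: 0.5 mL + 49.5 mL = 50 mL total → factor 50/0.5 = 100
Overall dilution factor = 10 × 5 × 100 = 5000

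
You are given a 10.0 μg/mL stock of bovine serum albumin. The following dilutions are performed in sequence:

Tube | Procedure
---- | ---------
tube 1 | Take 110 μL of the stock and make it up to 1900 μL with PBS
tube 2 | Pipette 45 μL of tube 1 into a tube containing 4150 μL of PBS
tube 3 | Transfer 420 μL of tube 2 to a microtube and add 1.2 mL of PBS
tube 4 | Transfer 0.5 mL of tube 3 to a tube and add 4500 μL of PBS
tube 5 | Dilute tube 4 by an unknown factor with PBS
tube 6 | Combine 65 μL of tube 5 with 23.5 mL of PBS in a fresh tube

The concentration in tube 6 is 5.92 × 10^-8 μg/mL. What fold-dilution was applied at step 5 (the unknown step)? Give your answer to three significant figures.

Step 1: 110 μL brought to 1900 μL → factor 1900/110 = 17.273
Step 2: 45 μL + 4150 μL = 4195 μL total → factor 4195/45 = 93.222
Step 3: 420 μL + 1.2 mL = 1620 μL total → factor 1620/420 = 3.8571
Step 4: 0.5 mL + 4500 μL = 5 mL total → factor 5/0.5 = 10
Step 5: unknown factor x
Step 6: 65 μL + 23.5 mL = 23565 μL total → factor 23565/65 = 362.54
Product of known-step factors = 2.2516 × 10^7
Overall factor = 10.0 μg/mL / (5.92 × 10^-8 μg/mL) = 1.6892 × 10^8
x = 1.6892 × 10^8 / 2.2516 × 10^7 = 7.50

7.50-fold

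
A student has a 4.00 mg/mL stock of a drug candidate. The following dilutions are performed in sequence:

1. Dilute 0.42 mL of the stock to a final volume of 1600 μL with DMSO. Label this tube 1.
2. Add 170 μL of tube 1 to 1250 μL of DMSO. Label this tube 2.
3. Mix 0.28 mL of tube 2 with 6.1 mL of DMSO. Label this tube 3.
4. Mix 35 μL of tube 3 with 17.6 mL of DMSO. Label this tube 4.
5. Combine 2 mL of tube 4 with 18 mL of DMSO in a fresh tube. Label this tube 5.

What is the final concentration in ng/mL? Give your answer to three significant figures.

1.09 ng/mL

Step 1: 0.42 mL brought to 1600 μL → factor 1.6/0.42 = 3.8095
Step 2: 170 μL + 1250 μL = 1420 μL total → factor 1420/170 = 8.3529
Step 3: 0.28 mL + 6.1 mL = 6.38 mL total → factor 6.38/0.28 = 22.786
Step 4: 35 μL + 17.6 mL = 17635 μL total → factor 17635/35 = 503.86
Step 5: 2 mL + 18 mL = 20 mL total → factor 20/2 = 10
Overall dilution factor = 3.8095 × 8.3529 × 22.786 × 503.86 × 10 = 3.6533 × 10^6
Final = 4.00 mg/mL / 3.6533 × 10^6 = 1.095 × 10^-6 mg/mL = 1.09 ng/mL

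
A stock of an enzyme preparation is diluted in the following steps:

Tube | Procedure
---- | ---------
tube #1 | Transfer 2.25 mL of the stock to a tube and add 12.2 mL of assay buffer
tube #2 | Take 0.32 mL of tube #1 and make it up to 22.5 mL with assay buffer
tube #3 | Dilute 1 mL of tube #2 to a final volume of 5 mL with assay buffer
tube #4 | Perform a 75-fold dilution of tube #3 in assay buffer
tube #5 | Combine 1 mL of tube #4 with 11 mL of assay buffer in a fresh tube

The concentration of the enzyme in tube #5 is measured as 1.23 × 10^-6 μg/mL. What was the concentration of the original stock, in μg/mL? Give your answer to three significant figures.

Step 1: 2.25 mL + 12.2 mL = 14.45 mL total → factor 14.45/2.25 = 6.4222
Step 2: 0.32 mL brought to 22.5 mL → factor 22.5/0.32 = 70.312
Step 3: 1 mL brought to 5 mL → factor 5/1 = 5
Step 4: 75-fold → factor 75
Step 5: 1 mL + 11 mL = 12 mL total → factor 12/1 = 12
Overall dilution factor = 6.4222 × 70.312 × 5 × 75 × 12 = 2.032 × 10^6
Stock = 1.23 × 10^-6 μg/mL × 2.032 × 10^6 = 2.50 μg/mL

2.50 μg/mL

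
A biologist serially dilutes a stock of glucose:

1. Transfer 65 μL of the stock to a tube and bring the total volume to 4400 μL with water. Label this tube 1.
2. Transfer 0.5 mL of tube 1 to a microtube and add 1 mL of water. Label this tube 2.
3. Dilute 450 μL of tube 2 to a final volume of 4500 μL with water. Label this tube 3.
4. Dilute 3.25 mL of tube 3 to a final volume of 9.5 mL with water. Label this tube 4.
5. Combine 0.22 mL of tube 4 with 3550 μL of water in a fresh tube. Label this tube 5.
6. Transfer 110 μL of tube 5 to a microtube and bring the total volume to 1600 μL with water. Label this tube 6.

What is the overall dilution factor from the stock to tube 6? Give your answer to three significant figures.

1.48 × 10^6

Step 1: 65 μL brought to 4400 μL → factor 4400/65 = 67.692
Step 2: 0.5 mL + 1 mL = 1.5 mL total → factor 1.5/0.5 = 3
Step 3: 450 μL brought to 4500 μL → factor 4500/450 = 10
Step 4: 3.25 mL brought to 9.5 mL → factor 9.5/3.25 = 2.9231
Step 5: 0.22 mL + 3550 μL = 3.77 mL total → factor 3.77/0.22 = 17.136
Step 6: 110 μL brought to 1600 μL → factor 1600/110 = 14.545
Overall dilution factor = 67.692 × 3 × 10 × 2.9231 × 17.136 × 14.545 = 1.4796 × 10^6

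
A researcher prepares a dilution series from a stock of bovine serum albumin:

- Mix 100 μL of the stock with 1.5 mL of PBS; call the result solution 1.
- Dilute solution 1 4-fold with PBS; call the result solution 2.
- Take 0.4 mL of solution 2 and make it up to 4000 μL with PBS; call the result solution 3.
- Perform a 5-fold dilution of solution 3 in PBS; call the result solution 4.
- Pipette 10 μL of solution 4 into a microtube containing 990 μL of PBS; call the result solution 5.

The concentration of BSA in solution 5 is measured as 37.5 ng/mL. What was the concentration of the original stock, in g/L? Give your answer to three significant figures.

12.0 g/L

Step 1: 100 μL + 1.5 mL = 1600 μL total → factor 1600/100 = 16
Step 2: 4-fold → factor 4
Step 3: 0.4 mL brought to 4000 μL → factor 4/0.4 = 10
Step 4: 5-fold → factor 5
Step 5: 10 μL + 990 μL = 1000 μL total → factor 1000/10 = 100
Overall dilution factor = 16 × 4 × 10 × 5 × 100 = 3.2 × 10^5
Stock = 37.5 ng/mL × 3.2 × 10^5 = 1.200 × 10^7 ng/mL = 12.0 g/L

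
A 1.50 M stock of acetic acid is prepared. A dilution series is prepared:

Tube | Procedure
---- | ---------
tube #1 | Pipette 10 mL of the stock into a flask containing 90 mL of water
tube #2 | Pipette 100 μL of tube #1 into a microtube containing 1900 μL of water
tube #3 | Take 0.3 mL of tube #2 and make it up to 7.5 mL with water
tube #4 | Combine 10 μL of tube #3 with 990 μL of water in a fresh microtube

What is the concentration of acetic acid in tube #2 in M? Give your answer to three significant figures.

0.00750 M

Step 1: 10 mL + 90 mL = 100 mL total → factor 100/10 = 10
Step 2: 100 μL + 1900 μL = 2000 μL total → factor 2000/100 = 20
Dilution factor through tube #2 = 10 × 20 = 200
[tube #2] = 1.50 M / 200 = 0.00750 M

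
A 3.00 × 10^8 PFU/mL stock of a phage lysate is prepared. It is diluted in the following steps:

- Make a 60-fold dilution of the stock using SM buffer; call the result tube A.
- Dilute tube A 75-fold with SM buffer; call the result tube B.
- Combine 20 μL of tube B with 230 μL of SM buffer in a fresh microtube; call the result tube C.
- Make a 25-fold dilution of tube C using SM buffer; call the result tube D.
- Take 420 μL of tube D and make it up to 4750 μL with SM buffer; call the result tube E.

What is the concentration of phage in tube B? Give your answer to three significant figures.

Step 1: 60-fold → factor 60
Step 2: 75-fold → factor 75
Dilution factor through tube B = 60 × 75 = 4500
[tube B] = 3.00 × 10^8 PFU/mL / 4500 = 6.67 × 10^4 PFU/mL

6.67 × 10^4 PFU/mL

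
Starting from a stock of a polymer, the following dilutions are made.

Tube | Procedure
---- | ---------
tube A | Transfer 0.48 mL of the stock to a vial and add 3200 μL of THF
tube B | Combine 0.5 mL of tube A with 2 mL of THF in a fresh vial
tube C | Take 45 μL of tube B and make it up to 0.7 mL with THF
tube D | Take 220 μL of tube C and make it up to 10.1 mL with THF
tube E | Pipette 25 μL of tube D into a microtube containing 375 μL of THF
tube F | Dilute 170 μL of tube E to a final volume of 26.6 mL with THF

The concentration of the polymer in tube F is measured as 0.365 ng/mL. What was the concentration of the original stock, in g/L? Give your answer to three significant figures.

Step 1: 0.48 mL + 3200 μL = 3.68 mL total → factor 3.68/0.48 = 7.6667
Step 2: 0.5 mL + 2 mL = 2.5 mL total → factor 2.5/0.5 = 5
Step 3: 45 μL brought to 0.7 mL → factor 700/45 = 15.556
Step 4: 220 μL brought to 10.1 mL → factor 10100/220 = 45.909
Step 5: 25 μL + 375 μL = 400 μL total → factor 400/25 = 16
Step 6: 170 μL brought to 26.6 mL → factor 26600/170 = 156.47
Overall dilution factor = 7.6667 × 5 × 15.556 × 45.909 × 16 × 156.47 = 6.8535 × 10^7
Stock = 0.365 ng/mL × 6.8535 × 10^7 = 2.502 × 10^7 ng/mL = 25.0 g/L

25.0 g/L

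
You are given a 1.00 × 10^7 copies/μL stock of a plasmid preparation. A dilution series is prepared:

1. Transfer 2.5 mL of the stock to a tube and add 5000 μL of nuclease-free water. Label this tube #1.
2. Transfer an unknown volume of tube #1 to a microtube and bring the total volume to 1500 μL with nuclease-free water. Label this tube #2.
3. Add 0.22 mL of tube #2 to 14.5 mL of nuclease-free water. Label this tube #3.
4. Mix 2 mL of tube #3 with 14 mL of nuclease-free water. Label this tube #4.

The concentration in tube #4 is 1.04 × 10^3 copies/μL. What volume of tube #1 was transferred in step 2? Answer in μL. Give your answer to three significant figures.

Step 1: 2.5 mL + 5000 μL = 7.5 mL total → factor 7.5/2.5 = 3
Step 2: v brought to 1500 μL → factor = 1500 μL/v
Step 3: 0.22 mL + 14.5 mL = 14.72 mL total → factor 14.72/0.22 = 66.909
Step 4: 2 mL + 14 mL = 16 mL total → factor 16/2 = 8
Product of known-step factors = 1605.8
Overall factor = 1.00 × 10^7 copies/μL / (1.04 × 10^3 copies/μL) = 9615.4
Step-2 factor = 9615.4 / 1605.8 = 5.9878
v = 1500 μL / 5.9878 = 251 μL

251 μL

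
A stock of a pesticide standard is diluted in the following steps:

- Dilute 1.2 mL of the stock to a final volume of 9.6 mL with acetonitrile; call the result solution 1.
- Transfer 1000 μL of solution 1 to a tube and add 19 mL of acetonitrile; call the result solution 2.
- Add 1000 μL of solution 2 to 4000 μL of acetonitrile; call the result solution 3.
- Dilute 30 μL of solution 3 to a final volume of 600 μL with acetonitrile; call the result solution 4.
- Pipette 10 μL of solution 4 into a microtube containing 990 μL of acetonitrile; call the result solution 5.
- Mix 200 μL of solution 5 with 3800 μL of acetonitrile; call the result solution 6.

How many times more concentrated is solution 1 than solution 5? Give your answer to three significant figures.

Step 1: 1.2 mL brought to 9.6 mL → factor 9.6/1.2 = 8
Step 2: 1000 μL + 19 mL = 20000 μL total → factor 20000/1000 = 20
Step 3: 1000 μL + 4000 μL = 5000 μL total → factor 5000/1000 = 5
Step 4: 30 μL brought to 600 μL → factor 600/30 = 20
Step 5: 10 μL + 990 μL = 1000 μL total → factor 1000/10 = 100
Dilution factor to solution 1 = 8; to solution 5 = 1.6 × 10^6
[solution 1]/[solution 5] = (factor to solution 5)/(factor to solution 1) = 1.6 × 10^6/8 = 2.00 × 10^5

2.00 × 10^5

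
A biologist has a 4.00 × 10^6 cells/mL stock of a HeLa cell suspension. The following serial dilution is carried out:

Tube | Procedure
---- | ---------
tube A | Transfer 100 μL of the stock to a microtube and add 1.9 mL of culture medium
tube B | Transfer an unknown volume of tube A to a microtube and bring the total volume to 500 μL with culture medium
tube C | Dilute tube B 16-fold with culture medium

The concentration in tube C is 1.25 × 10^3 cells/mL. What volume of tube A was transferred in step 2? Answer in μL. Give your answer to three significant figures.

Step 1: 100 μL + 1.9 mL = 2000 μL total → factor 2000/100 = 20
Step 2: v brought to 500 μL → factor = 500 μL/v
Step 3: 16-fold → factor 16
Product of known-step factors = 320
Overall factor = 4.00 × 10^6 cells/mL / (1.25 × 10^3 cells/mL) = 3200
Step-2 factor = 3200 / 320 = 10
v = 500 μL / 10 = 50.0 μL

50.0 μL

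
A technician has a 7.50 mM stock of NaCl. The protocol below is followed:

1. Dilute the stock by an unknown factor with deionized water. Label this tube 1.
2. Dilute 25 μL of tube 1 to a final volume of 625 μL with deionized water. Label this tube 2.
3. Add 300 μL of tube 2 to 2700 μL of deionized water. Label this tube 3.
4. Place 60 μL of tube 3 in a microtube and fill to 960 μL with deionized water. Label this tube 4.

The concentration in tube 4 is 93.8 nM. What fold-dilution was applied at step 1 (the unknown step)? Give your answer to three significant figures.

Step 1: unknown factor x
Step 2: 25 μL brought to 625 μL → factor 625/25 = 25
Step 3: 300 μL + 2700 μL = 3000 μL total → factor 3000/300 = 10
Step 4: 60 μL brought to 960 μL → factor 960/60 = 16
Product of known-step factors = 4000
Overall factor = 7.50 mM / (93.8 nM) = 79957
x = 79957 / 4000 = 20.0

20.0-fold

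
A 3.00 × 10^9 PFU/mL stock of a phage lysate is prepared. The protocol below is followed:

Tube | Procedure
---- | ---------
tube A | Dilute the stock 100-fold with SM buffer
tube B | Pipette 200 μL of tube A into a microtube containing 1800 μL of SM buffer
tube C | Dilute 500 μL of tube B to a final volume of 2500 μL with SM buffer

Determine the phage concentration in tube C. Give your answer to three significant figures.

6.00 × 10^5 PFU/mL

Step 1: 100-fold → factor 100
Step 2: 200 μL + 1800 μL = 2000 μL total → factor 2000/200 = 10
Step 3: 500 μL brought to 2500 μL → factor 2500/500 = 5
Overall dilution factor = 100 × 10 × 5 = 5000
Final = 3.00 × 10^9 PFU/mL / 5000 = 6.00 × 10^5 PFU/mL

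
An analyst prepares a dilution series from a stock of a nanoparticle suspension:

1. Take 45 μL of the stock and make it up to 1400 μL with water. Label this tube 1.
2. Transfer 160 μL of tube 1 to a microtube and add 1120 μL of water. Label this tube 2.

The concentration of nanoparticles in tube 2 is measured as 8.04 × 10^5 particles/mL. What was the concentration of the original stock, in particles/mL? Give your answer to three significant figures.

2.00 × 10^8 particles/mL

Step 1: 45 μL brought to 1400 μL → factor 1400/45 = 31.111
Step 2: 160 μL + 1120 μL = 1280 μL total → factor 1280/160 = 8
Overall dilution factor = 31.111 × 8 = 248.89
Stock = 8.04 × 10^5 particles/mL × 248.89 = 2.00 × 10^8 particles/mL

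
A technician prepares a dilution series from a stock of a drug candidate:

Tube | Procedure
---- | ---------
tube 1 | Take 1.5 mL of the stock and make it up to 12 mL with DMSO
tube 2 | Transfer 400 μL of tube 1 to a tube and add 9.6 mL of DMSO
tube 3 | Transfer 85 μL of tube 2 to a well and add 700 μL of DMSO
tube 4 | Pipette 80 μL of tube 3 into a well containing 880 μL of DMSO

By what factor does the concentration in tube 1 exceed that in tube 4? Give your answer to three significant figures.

2.77 × 10^3

Step 1: 1.5 mL brought to 12 mL → factor 12/1.5 = 8
Step 2: 400 μL + 9.6 mL = 10000 μL total → factor 10000/400 = 25
Step 3: 85 μL + 700 μL = 785 μL total → factor 785/85 = 9.2353
Step 4: 80 μL + 880 μL = 960 μL total → factor 960/80 = 12
Dilution factor to tube 1 = 8; to tube 4 = 22165
[tube 1]/[tube 4] = (factor to tube 4)/(factor to tube 1) = 22165/8 = 2.77 × 10^3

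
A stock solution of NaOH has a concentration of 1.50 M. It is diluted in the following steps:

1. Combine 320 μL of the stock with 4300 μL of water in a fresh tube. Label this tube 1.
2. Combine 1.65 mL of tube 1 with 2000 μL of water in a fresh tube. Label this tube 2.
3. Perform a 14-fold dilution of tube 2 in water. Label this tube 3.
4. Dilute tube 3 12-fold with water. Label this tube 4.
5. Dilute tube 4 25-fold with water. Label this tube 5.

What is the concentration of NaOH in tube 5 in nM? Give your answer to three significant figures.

Step 1: 320 μL + 4300 μL = 4620 μL total → factor 4620/320 = 14.438
Step 2: 1.65 mL + 2000 μL = 3.65 mL total → factor 3.65/1.65 = 2.2121
Step 3: 14-fold → factor 14
Step 4: 12-fold → factor 12
Step 5: 25-fold → factor 25
Overall dilution factor = 14.438 × 2.2121 × 14 × 12 × 25 = 1.3414 × 10^5
Final = 1.50 M / 1.3414 × 10^5 = 1.118 × 10^-5 M = 1.12 × 10^4 nM

1.12 × 10^4 nM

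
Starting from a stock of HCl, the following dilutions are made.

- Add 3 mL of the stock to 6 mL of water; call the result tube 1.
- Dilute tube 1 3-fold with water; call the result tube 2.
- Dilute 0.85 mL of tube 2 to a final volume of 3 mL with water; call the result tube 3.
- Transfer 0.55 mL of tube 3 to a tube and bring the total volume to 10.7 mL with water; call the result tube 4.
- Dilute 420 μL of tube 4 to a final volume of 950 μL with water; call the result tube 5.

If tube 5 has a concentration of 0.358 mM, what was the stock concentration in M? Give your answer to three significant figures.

0.500 M

Step 1: 3 mL + 6 mL = 9 mL total → factor 9/3 = 3
Step 2: 3-fold → factor 3
Step 3: 0.85 mL brought to 3 mL → factor 3/0.85 = 3.5294
Step 4: 0.55 mL brought to 10.7 mL → factor 10.7/0.55 = 19.455
Step 5: 420 μL brought to 950 μL → factor 950/420 = 2.2619
Overall dilution factor = 3 × 3 × 3.5294 × 19.455 × 2.2619 = 1397.8
Stock = 0.358 mM × 1397.8 = 500.4 mM = 0.500 M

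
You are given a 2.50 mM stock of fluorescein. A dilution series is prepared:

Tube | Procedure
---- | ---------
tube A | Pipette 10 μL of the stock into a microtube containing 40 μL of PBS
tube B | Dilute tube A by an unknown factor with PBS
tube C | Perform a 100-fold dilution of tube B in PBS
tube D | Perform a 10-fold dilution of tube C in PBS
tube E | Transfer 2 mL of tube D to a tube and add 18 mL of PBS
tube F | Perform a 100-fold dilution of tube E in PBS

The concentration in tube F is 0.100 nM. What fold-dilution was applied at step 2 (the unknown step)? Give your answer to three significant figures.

5.00-fold

Step 1: 10 μL + 40 μL = 50 μL total → factor 50/10 = 5
Step 2: unknown factor x
Step 3: 100-fold → factor 100
Step 4: 10-fold → factor 10
Step 5: 2 mL + 18 mL = 20 mL total → factor 20/2 = 10
Step 6: 100-fold → factor 100
Product of known-step factors = 5 × 10^6
Overall factor = 2.50 mM / (0.100 nM) = 2.5 × 10^7
x = 2.5 × 10^7 / 5 × 10^6 = 5.00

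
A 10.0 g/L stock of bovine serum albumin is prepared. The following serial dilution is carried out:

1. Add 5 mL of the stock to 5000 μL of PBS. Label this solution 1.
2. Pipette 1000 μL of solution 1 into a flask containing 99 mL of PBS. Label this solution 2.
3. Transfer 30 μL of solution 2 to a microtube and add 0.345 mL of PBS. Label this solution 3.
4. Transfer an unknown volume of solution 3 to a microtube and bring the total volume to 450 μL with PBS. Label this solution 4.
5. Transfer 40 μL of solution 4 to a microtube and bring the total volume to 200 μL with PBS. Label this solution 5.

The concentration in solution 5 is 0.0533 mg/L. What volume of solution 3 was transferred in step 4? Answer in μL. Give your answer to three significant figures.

Step 1: 5 mL + 5000 μL = 10 mL total → factor 10/5 = 2
Step 2: 1000 μL + 99 mL = 1 × 10^5 μL total → factor 1 × 10^5/1000 = 100
Step 3: 30 μL + 0.345 mL = 375 μL total → factor 375/30 = 12.5
Step 4: v brought to 450 μL → factor = 450 μL/v
Step 5: 40 μL brought to 200 μL → factor 200/40 = 5
Product of known-step factors = 12500
Overall factor = 10.0 g/L / (0.0533 mg/L) = 1.8762 × 10^5
Step-4 factor = 1.8762 × 10^5 / 12500 = 15.009
v = 450 μL / 15.009 = 30.0 μL

30.0 μL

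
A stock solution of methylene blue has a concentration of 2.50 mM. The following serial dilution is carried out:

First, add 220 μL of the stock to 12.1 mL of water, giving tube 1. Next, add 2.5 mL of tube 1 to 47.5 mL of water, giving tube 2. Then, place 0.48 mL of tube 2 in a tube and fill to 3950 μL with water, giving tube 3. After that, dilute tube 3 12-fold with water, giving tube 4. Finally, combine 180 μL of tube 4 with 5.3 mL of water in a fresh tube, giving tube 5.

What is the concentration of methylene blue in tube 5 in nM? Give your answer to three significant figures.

0.742 nM

Step 1: 220 μL + 12.1 mL = 12320 μL total → factor 12320/220 = 56
Step 2: 2.5 mL + 47.5 mL = 50 mL total → factor 50/2.5 = 20
Step 3: 0.48 mL brought to 3950 μL → factor 3.95/0.48 = 8.2292
Step 4: 12-fold → factor 12
Step 5: 180 μL + 5.3 mL = 5480 μL total → factor 5480/180 = 30.444
Overall dilution factor = 56 × 20 × 8.2292 × 12 × 30.444 = 3.3672 × 10^6
Final = 2.50 mM / 3.3672 × 10^6 = 7.425 × 10^-7 mM = 0.742 nM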